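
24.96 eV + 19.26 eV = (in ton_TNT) 1.693e-27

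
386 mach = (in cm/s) 1.314e+07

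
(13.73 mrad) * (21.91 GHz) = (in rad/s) 3.008e+08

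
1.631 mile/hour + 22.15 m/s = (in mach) 0.06719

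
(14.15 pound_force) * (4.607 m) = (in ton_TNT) 6.931e-08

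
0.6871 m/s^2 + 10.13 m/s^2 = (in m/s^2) 10.82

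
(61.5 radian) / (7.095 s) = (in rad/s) 8.668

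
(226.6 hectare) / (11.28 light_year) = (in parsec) 6.881e-28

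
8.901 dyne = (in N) 8.901e-05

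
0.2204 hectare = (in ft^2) 2.372e+04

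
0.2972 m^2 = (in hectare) 2.972e-05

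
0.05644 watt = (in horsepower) 7.569e-05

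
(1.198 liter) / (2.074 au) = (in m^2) 3.861e-15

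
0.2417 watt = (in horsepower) 0.0003241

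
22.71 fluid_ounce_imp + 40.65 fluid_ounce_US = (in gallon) 0.488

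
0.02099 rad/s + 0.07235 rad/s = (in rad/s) 0.09334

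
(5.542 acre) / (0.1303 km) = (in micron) 1.721e+08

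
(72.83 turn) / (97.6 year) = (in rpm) 1.42e-06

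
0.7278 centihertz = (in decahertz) 0.0007278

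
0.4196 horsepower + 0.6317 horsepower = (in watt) 784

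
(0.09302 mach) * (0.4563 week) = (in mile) 5431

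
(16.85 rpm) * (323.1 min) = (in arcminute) 1.176e+08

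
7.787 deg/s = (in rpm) 1.298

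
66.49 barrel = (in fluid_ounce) 3.575e+05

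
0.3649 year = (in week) 19.03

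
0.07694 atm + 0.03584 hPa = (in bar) 0.078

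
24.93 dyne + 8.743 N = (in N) 8.743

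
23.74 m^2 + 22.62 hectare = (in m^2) 2.262e+05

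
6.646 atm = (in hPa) 6734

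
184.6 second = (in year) 5.854e-06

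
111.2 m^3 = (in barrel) 699.4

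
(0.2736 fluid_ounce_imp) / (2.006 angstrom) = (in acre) 9.576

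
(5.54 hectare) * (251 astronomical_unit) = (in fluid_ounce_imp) 7.321e+22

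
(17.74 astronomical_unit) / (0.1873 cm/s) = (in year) 4.493e+07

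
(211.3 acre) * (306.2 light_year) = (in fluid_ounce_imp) 8.718e+28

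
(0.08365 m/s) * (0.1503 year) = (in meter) 3.965e+05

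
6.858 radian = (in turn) 1.091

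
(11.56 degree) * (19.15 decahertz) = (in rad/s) 38.64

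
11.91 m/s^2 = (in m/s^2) 11.91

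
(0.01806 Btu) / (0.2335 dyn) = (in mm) 8.16e+09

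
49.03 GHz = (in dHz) 4.903e+11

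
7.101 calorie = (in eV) 1.854e+20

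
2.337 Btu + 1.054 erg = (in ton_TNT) 5.893e-07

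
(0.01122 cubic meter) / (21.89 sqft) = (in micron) 5517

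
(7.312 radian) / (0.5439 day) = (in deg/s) 0.008915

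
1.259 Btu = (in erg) 1.328e+10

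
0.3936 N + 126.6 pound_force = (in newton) 563.5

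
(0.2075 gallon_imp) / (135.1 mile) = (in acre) 1.072e-12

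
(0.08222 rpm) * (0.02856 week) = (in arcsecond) 3.068e+07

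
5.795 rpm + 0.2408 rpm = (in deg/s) 36.21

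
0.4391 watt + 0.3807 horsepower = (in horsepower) 0.3813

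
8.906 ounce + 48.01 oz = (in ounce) 56.92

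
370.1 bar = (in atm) 365.3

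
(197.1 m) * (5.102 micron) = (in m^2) 0.001006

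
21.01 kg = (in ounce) 741.1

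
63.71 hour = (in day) 2.655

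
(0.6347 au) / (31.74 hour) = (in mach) 2440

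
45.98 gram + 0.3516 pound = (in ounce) 7.247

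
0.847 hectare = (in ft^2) 9.117e+04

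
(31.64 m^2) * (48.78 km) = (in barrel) 9.708e+06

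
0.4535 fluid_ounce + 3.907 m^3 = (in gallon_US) 1032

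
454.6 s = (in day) 0.005262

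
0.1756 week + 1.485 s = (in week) 0.1756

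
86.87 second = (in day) 0.001005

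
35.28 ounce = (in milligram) 1e+06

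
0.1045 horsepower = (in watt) 77.93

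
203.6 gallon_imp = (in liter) 925.6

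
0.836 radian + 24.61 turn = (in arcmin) 5.344e+05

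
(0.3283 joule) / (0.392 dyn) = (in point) 2.374e+08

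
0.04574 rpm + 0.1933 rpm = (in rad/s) 0.02503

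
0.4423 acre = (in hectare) 0.179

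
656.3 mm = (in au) 4.387e-12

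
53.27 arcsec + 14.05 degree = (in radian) 0.2455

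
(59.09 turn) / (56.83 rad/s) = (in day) 7.561e-05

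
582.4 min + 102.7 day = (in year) 0.2825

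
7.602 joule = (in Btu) 0.007205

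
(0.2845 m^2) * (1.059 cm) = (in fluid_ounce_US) 101.9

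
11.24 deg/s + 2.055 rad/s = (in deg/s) 129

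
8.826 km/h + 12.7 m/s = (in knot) 29.45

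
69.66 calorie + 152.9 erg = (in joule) 291.5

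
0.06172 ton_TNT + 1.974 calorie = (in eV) 1.612e+27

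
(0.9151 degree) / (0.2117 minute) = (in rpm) 0.01201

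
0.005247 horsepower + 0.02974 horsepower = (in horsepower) 0.03499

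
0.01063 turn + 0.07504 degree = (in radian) 0.0681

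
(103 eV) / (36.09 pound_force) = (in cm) 1.028e-17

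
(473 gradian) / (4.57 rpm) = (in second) 15.53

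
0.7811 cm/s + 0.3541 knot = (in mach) 0.0005579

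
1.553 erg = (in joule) 1.553e-07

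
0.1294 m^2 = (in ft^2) 1.393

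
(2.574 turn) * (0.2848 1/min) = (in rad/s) 0.07677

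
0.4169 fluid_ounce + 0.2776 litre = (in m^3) 0.0002899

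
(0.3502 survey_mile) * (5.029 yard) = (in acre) 0.6404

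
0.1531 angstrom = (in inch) 6.028e-10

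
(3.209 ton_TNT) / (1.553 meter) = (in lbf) 1.944e+09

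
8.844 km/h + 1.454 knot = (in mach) 0.009412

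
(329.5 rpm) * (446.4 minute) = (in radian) 9.242e+05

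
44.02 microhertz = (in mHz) 0.04402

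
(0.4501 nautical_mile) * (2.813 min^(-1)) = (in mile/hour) 87.42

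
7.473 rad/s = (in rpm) 71.36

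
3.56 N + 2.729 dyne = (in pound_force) 0.8003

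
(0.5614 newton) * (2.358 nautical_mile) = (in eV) 1.53e+22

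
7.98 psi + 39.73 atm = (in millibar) 4.081e+04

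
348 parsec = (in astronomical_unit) 7.178e+07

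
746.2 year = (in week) 3.891e+04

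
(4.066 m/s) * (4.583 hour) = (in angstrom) 6.708e+14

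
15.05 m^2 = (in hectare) 0.001505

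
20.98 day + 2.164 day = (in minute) 3.333e+04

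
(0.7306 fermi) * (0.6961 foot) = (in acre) 3.83e-20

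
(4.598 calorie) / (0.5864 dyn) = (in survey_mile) 2039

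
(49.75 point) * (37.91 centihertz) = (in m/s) 0.006653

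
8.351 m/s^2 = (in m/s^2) 8.351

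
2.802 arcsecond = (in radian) 1.358e-05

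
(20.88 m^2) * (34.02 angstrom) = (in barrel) 4.468e-07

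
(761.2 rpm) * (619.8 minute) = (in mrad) 2.964e+09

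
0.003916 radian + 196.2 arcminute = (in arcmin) 209.7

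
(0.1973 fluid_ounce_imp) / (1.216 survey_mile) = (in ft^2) 3.083e-08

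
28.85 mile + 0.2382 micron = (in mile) 28.85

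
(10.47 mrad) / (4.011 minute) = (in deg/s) 0.002493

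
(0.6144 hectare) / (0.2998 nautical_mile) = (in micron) 1.107e+07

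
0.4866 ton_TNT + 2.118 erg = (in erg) 2.036e+16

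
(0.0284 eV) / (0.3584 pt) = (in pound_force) 8.09e-18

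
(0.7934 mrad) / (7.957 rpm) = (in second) 0.0009522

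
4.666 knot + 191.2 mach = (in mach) 191.2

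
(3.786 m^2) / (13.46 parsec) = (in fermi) 0.009116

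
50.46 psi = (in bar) 3.479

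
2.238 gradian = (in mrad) 35.15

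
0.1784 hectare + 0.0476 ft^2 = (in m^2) 1784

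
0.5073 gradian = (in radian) 0.007969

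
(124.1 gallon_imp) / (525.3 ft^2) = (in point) 32.77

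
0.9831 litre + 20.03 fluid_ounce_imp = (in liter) 1.552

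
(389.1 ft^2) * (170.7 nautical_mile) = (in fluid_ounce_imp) 4.022e+11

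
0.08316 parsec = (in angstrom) 2.566e+25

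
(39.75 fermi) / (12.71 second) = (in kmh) 1.126e-14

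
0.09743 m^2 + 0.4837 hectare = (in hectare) 0.4837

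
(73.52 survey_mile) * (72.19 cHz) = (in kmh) 3.075e+05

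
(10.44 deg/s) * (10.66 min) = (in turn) 18.55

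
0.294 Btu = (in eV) 1.936e+21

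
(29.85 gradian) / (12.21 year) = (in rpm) 1.163e-08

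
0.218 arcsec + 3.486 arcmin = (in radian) 0.001015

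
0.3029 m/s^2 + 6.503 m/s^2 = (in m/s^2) 6.806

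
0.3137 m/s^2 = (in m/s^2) 0.3137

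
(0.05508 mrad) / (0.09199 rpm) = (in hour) 1.588e-06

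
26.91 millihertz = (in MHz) 2.691e-08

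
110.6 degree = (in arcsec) 3.982e+05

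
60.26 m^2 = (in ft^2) 648.6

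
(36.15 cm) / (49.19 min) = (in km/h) 0.0004409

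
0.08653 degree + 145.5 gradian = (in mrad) 2287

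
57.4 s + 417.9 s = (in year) 1.507e-05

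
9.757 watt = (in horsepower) 0.01308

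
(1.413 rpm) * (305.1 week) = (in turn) 4.346e+06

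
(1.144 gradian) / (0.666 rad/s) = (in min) 0.0004497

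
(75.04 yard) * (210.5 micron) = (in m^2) 0.01444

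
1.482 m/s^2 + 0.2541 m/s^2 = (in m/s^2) 1.736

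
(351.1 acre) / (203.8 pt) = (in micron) 1.976e+13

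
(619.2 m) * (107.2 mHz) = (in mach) 0.1949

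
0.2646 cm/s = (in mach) 7.771e-06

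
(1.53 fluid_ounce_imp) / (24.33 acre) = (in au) 2.951e-21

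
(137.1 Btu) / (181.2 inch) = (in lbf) 7065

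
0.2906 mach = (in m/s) 98.95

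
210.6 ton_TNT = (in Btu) 8.352e+08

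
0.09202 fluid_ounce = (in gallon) 0.0007189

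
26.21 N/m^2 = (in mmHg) 0.1966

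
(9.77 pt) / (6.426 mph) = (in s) 0.0012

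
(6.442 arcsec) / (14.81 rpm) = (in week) 3.33e-11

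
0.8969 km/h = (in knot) 0.4843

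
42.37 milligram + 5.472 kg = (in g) 5472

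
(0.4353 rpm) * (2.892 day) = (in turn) 1813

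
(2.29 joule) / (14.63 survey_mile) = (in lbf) 2.187e-05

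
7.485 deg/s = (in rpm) 1.248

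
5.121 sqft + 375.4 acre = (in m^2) 1.519e+06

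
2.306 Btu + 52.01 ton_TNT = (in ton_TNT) 52.01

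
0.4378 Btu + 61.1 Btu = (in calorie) 1.552e+04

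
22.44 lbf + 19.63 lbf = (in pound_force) 42.07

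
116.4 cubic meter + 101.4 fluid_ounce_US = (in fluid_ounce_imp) 4.097e+06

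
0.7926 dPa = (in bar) 7.926e-07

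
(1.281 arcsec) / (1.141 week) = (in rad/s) 9e-12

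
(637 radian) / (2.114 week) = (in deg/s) 0.02855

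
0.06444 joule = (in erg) 6.444e+05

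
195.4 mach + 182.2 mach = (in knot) 2.499e+05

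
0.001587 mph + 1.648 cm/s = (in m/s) 0.01719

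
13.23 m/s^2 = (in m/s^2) 13.23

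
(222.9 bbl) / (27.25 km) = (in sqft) 0.014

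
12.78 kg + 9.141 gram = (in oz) 451.1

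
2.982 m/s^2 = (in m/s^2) 2.982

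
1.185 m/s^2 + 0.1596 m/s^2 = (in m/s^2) 1.345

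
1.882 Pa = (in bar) 1.882e-05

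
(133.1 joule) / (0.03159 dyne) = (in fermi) 4.213e+23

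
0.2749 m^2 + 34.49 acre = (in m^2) 1.396e+05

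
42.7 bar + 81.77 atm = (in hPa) 1.256e+05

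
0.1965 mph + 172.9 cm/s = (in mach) 0.005336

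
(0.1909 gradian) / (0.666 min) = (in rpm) 0.0007166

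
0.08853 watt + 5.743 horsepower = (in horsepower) 5.743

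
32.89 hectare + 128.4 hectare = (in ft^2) 1.736e+07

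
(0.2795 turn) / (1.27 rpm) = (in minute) 0.2201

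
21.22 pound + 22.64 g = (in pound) 21.27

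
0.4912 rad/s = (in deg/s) 28.14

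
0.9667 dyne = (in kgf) 9.858e-07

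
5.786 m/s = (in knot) 11.25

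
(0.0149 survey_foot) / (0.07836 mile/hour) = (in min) 0.002161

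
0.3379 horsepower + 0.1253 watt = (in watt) 252.1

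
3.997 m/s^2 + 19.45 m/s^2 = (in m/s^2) 23.45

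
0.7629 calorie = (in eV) 1.992e+19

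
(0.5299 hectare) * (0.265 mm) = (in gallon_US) 371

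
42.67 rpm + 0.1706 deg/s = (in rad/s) 4.471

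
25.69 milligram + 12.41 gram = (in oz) 0.4387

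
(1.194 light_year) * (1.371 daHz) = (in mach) 4.548e+14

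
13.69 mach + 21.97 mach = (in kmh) 4.371e+04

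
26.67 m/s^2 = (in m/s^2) 26.67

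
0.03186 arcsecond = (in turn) 2.458e-08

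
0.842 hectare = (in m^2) 8420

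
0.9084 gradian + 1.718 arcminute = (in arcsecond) 3046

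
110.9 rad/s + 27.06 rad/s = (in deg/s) 7905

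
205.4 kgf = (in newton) 2014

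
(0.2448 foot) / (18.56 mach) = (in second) 1.181e-05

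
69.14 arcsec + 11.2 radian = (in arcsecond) 2.31e+06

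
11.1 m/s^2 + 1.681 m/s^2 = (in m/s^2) 12.78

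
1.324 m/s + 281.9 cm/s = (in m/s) 4.143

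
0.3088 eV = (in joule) 4.948e-20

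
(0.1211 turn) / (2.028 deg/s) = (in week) 3.554e-05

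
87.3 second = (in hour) 0.02425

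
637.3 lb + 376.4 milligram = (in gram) 2.891e+05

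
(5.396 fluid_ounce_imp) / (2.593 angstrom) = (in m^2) 5.913e+05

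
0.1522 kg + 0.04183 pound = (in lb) 0.3774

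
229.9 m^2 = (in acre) 0.05681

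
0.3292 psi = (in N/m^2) 2270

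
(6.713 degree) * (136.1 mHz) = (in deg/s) 0.9136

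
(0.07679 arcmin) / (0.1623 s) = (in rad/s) 0.0001376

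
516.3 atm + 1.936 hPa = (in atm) 516.3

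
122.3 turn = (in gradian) 4.892e+04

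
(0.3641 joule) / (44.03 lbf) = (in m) 0.001859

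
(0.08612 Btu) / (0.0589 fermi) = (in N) 1.543e+18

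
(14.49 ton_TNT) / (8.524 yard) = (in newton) 7.778e+09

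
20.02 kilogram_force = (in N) 196.3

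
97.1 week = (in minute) 9.788e+05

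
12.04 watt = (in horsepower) 0.01615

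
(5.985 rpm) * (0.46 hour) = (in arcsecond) 2.141e+08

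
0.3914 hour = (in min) 23.48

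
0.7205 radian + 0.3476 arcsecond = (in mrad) 720.5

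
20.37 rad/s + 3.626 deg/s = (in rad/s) 20.43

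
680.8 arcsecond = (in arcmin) 11.35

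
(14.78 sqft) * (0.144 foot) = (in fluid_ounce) 2038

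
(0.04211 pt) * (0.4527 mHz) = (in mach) 1.975e-11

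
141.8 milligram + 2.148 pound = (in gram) 974.5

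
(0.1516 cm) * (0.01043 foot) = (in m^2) 4.819e-06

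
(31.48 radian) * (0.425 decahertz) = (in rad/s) 133.8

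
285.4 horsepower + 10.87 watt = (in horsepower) 285.4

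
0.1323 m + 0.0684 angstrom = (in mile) 8.221e-05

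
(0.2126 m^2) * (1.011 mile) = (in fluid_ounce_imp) 1.217e+07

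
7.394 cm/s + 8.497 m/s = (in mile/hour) 19.17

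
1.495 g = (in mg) 1495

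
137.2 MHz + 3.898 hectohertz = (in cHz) 1.372e+10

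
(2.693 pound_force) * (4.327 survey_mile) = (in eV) 5.207e+23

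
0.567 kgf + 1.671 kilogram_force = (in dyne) 2.195e+06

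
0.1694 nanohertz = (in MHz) 1.694e-16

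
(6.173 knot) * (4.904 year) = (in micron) 4.911e+14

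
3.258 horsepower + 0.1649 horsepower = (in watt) 2552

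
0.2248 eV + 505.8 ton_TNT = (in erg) 2.116e+19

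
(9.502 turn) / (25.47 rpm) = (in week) 3.701e-05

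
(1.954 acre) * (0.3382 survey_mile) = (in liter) 4.304e+09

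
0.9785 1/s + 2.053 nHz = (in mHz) 978.5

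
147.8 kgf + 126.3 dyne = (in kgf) 147.8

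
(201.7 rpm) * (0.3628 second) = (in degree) 439.1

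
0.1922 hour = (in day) 0.008008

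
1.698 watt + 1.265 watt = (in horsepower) 0.003973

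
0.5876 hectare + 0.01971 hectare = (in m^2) 6073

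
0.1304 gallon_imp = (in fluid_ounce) 20.05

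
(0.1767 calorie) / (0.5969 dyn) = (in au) 8.279e-07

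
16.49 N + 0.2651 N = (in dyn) 1.676e+06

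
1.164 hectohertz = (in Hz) 116.4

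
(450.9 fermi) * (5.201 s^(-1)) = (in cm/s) 2.345e-10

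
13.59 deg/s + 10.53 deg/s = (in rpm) 4.02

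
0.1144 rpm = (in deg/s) 0.6864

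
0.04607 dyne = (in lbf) 1.036e-07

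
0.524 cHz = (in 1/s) 0.00524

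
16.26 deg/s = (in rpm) 2.71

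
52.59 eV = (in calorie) 2.014e-18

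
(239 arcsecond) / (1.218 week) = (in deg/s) 9.012e-08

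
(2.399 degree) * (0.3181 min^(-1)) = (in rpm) 0.00212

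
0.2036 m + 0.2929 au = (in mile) 2.723e+07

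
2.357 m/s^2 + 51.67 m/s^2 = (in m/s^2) 54.03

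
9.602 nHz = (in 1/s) 9.602e-09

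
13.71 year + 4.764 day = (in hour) 1.202e+05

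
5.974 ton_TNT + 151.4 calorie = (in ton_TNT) 5.974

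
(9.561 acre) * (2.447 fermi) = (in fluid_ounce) 3.201e-06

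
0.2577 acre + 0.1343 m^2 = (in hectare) 0.1043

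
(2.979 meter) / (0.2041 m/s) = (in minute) 0.2433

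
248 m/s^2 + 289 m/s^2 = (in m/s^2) 537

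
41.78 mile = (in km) 67.24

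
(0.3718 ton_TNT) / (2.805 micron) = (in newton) 5.546e+14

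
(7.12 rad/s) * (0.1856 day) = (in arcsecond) 2.355e+10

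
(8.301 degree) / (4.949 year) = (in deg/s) 5.319e-08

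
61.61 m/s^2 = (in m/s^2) 61.61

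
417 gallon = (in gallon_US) 417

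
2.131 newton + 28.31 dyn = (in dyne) 2.131e+05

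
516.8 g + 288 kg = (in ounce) 1.018e+04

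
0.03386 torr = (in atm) 4.455e-05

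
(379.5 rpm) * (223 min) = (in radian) 5.317e+05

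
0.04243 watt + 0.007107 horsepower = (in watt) 5.342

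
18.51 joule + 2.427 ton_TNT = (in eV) 6.338e+28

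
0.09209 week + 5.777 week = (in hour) 986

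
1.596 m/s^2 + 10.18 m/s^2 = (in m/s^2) 11.78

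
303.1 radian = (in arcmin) 1.042e+06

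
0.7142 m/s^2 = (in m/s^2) 0.7142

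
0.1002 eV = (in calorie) 3.837e-21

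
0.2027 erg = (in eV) 1.265e+11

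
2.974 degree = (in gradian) 3.304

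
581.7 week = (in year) 11.16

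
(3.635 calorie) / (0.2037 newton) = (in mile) 0.04639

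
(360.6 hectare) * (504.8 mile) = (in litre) 2.93e+15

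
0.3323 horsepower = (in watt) 247.8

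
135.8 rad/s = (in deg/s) 7781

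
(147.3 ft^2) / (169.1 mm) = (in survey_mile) 0.05029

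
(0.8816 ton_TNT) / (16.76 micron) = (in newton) 2.201e+14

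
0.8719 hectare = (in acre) 2.155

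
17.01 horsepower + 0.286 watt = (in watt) 1.268e+04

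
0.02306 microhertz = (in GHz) 2.306e-17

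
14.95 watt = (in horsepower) 0.02005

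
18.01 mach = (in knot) 1.192e+04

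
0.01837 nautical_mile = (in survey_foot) 111.6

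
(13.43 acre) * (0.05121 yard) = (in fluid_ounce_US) 8.606e+07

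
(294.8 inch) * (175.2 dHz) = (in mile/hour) 293.5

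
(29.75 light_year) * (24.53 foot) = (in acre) 5.2e+14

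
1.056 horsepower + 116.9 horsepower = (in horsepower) 118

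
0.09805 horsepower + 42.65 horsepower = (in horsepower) 42.75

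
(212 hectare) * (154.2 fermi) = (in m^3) 3.269e-07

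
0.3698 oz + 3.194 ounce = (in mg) 1.01e+05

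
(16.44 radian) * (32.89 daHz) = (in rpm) 5.163e+04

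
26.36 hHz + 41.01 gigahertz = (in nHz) 4.101e+19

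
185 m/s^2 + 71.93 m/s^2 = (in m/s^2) 256.9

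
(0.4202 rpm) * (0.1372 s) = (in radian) 0.006037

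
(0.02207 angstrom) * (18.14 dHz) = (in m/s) 4.003e-12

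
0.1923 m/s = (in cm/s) 19.23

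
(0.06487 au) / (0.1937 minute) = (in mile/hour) 1.868e+09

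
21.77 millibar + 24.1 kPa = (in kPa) 26.28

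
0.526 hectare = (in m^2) 5260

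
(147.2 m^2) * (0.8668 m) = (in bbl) 802.5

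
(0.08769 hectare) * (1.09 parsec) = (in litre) 2.949e+22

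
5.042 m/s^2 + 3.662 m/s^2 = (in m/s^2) 8.704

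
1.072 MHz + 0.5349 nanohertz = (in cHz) 1.072e+08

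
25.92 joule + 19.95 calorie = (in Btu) 0.1037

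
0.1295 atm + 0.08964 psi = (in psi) 1.993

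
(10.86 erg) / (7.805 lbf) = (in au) 2.091e-19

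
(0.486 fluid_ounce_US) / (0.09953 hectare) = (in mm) 1.444e-05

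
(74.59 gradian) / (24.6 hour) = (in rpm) 0.0001263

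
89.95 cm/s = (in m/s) 0.8995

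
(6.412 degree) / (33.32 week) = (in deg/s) 3.182e-07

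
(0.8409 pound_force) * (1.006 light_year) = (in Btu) 3.374e+13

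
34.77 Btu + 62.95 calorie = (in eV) 2.306e+23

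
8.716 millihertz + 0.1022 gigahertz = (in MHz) 102.2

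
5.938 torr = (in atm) 0.007813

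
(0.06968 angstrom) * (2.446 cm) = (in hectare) 1.704e-17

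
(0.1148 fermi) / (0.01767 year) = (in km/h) 7.417e-22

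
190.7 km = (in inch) 7.508e+06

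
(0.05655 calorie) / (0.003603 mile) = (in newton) 0.0408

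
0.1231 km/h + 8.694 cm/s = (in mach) 0.0003558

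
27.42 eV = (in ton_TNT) 1.05e-27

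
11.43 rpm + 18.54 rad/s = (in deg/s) 1131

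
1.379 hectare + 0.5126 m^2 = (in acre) 3.408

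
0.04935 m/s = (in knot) 0.09593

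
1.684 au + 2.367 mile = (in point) 7.141e+14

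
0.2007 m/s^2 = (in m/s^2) 0.2007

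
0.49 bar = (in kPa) 49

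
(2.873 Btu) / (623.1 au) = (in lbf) 7.31e-12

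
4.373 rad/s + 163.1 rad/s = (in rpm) 1599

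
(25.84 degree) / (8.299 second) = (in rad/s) 0.05434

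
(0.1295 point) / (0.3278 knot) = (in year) 8.59e-12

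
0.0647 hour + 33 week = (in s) 1.996e+07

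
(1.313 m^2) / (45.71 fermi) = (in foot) 9.424e+13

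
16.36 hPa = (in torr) 12.27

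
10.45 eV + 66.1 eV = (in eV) 76.55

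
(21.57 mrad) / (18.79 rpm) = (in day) 1.269e-07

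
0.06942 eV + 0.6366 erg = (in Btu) 6.034e-11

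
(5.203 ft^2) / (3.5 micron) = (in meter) 1.381e+05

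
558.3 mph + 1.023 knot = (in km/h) 900.4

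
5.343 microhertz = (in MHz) 5.343e-12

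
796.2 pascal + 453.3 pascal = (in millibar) 12.49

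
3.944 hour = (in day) 0.1643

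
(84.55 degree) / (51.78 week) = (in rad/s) 4.712e-08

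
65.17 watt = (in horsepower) 0.08739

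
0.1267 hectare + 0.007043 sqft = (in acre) 0.3131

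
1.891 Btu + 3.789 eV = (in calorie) 476.8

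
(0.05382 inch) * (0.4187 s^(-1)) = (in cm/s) 0.05724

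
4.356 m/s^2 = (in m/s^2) 4.356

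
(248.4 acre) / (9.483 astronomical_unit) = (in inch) 2.79e-05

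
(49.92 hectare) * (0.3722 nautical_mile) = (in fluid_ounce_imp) 1.211e+13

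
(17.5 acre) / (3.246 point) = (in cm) 6.185e+09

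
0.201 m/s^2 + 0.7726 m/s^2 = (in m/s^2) 0.9736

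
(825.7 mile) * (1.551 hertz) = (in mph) 4.61e+06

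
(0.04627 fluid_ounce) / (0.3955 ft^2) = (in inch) 0.001466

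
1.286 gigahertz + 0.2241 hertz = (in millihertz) 1.286e+12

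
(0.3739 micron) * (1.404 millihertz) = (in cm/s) 5.25e-08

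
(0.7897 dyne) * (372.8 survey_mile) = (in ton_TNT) 1.132e-09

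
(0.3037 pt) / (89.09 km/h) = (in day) 5.011e-11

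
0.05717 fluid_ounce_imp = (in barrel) 1.022e-05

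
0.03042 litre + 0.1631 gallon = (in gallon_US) 0.1711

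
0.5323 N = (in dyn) 5.323e+04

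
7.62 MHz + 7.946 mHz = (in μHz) 7.62e+12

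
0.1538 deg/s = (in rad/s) 0.002684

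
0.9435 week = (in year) 0.01809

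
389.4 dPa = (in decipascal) 389.4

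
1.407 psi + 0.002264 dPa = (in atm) 0.09574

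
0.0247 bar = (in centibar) 2.47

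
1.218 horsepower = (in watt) 908.3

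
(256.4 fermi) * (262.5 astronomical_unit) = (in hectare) 0.001007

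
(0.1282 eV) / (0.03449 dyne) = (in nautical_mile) 3.216e-17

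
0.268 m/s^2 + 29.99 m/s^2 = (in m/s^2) 30.26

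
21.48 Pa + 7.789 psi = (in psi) 7.792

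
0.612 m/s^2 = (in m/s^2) 0.612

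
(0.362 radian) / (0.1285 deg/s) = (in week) 0.0002669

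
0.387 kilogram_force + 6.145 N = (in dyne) 9.94e+05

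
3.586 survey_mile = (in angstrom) 5.771e+13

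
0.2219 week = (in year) 0.004256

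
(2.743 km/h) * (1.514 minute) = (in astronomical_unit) 4.627e-10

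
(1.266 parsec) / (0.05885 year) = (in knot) 4.092e+10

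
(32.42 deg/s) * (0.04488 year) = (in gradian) 5.098e+07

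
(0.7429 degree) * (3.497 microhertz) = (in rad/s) 4.534e-08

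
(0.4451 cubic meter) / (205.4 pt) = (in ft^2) 66.12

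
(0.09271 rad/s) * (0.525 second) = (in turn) 0.007747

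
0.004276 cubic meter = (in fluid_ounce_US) 144.6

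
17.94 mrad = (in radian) 0.01794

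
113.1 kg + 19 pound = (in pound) 268.3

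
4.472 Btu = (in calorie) 1128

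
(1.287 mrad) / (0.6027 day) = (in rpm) 2.36e-07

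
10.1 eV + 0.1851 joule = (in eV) 1.155e+18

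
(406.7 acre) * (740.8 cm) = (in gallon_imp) 2.682e+09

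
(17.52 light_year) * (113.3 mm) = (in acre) 4.641e+12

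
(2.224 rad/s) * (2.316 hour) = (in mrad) 1.854e+07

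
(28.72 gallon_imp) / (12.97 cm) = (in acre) 0.0002488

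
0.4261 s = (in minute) 0.007102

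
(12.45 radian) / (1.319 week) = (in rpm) 0.000149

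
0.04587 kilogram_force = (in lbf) 0.1011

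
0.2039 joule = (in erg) 2.039e+06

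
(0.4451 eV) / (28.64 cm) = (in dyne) 2.49e-14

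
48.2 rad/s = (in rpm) 460.3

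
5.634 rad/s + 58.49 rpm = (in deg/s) 673.7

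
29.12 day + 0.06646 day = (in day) 29.19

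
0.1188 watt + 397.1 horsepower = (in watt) 2.961e+05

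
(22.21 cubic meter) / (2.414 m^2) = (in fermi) 9.2e+15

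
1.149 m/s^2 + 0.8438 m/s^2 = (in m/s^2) 1.993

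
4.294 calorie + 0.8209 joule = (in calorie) 4.49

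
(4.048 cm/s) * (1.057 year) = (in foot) 4.427e+06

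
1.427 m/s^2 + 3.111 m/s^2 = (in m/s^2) 4.538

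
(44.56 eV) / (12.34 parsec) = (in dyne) 1.875e-30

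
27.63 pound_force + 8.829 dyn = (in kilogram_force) 12.53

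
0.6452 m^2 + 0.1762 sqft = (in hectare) 6.616e-05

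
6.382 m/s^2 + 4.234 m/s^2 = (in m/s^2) 10.62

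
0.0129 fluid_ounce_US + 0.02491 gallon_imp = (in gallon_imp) 0.02499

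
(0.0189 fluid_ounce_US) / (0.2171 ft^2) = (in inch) 0.001091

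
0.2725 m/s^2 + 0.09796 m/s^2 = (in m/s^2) 0.3705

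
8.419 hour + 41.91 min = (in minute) 547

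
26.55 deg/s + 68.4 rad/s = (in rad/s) 68.86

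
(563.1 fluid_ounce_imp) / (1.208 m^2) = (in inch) 0.5214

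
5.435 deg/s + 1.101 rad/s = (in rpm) 11.42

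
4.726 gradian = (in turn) 0.01182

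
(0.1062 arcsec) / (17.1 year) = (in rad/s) 9.548e-16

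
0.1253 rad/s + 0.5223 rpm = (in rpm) 1.719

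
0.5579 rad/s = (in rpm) 5.328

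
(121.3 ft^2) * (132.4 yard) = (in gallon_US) 3.604e+05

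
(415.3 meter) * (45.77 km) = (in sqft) 2.046e+08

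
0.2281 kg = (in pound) 0.5029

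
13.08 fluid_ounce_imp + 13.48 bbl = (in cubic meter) 2.144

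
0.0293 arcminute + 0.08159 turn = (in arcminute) 1762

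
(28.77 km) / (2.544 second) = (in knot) 2.198e+04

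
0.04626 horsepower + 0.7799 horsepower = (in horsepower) 0.8262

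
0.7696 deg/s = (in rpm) 0.1283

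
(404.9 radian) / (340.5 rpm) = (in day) 0.0001314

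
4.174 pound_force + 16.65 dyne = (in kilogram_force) 1.893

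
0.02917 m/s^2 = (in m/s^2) 0.02917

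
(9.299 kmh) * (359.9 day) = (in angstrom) 8.032e+17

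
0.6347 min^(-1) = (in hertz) 0.01058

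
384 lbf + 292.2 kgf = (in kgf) 466.4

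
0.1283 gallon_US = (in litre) 0.4857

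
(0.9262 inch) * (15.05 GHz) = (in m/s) 3.541e+08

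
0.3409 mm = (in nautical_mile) 1.841e-07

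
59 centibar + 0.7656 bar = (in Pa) 1.356e+05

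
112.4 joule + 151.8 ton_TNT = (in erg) 6.351e+18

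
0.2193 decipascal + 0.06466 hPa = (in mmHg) 0.04866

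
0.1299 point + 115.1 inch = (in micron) 2.924e+06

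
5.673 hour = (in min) 340.4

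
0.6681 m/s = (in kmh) 2.405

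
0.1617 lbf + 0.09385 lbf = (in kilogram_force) 0.1159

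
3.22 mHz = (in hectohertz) 3.22e-05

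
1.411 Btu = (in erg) 1.489e+10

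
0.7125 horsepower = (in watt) 531.3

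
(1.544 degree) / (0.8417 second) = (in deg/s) 1.834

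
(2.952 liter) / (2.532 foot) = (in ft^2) 0.04117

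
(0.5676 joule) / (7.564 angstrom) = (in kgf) 7.652e+07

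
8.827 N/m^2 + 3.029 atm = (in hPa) 3069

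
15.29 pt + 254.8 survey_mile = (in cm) 4.101e+07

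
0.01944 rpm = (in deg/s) 0.1166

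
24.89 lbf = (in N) 110.7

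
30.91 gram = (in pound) 0.06814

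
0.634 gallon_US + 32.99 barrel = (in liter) 5247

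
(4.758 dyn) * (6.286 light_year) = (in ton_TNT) 676.3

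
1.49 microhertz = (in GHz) 1.49e-15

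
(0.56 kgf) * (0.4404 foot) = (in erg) 7.372e+06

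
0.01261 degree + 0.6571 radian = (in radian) 0.6573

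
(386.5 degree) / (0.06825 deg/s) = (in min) 94.38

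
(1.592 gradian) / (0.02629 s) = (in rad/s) 0.9512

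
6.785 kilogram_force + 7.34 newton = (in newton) 73.88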